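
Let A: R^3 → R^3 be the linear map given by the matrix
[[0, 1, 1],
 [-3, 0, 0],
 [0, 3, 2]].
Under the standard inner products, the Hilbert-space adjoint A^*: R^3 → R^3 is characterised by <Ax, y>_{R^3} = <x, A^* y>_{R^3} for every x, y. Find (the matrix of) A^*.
A^* = A^T =
[[0, -3, 0],
 [1, 0, 3],
 [1, 0, 2]]

For real matrices with standard dot products, the defining identity <Ax, y> = <x, A^* y> gives (Ax)^T y = x^T (A^*) y, i.e. x^T A^T y = x^T (A^*) y. Since this holds for all x, y, we must have A^* = A^T. Therefore
A^* =
[[0, -3, 0],
 [1, 0, 3],
 [1, 0, 2]].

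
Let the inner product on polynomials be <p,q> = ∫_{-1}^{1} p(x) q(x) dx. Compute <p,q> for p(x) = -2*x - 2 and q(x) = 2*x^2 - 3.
<p,q> = 28/3

Expand the product: p(x)·q(x) = -4*x^3 - 4*x^2 + 6*x + 6.
∫_{-1}^{1} of each monomial x^k gives [2/(k+1) if k even, 0 if k odd]. Integrating term-by-term (or equivalently evaluating the antiderivative F(x) = -x^4 - 4*x^3/3 + 3*x^2 + 6*x at the endpoints):
  F(1) − F(−1) = 20/3 − (-8/3) = 28/3.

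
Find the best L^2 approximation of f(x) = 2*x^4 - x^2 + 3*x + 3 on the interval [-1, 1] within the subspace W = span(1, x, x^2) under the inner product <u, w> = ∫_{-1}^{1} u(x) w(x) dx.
g(x) = 5*x^2/7 + 3*x + 99/35

The best approximation g ∈ W is the orthogonal projection of f onto W. Writing g = a_0 + a_1 x + a_2 x^2, the coefficients solve the normal equations G · a = b where
  G_{ij} = <φ_i, φ_j> and b_i = <f, φ_i>, with φ_0 = 1, φ_1 = x, φ_2 = x^2.
G =
  [2, 0, 2/3]
  [0, 2/3, 0]
  [2/3, 0, 2/5],
b = (92/15, 2, 76/35).
Solving gives a_0 = 99/35, a_1 = 3, a_2 = 5/7, so
  g(x) = 5*x^2/7 + 3*x + 99/35.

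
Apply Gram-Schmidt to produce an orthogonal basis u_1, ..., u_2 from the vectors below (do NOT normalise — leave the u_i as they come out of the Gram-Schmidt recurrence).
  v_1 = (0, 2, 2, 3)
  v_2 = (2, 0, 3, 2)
Orthogonal basis:
  u_1 = (0, 2, 2, 3)
  u_2 = (2, -24/17, 27/17, -2/17)

Apply the Gram-Schmidt recurrence
  u_1 = v_1
  u_i = v_i − Σ_{j<i} ((v_i · u_j) / (u_j · u_j)) · u_j.

Step by step this gives:
  u_1 = (0, 2, 2, 3)
  u_2 = (2, -24/17, 27/17, -2/17)

Orthogonality check:
  u_2 · u_1 = 0 (should be 0)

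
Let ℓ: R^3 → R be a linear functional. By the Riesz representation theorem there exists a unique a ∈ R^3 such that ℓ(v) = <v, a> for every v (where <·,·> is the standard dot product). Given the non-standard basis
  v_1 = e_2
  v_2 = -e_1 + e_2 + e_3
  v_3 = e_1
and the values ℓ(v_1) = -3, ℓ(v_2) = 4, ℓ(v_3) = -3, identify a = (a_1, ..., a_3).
a = (-3, -3, 4)

Write a = (a_1, ..., a_3) in the standard basis. For each basis vector v_i, ℓ(v_i) = <v_i, a> is a linear equation in the a_j's. Collect the n equations into a matrix system V a = ℓ, where row i of V is v_i (expressed in the standard basis). Since V is invertible (lower-triangular with 1s on the diagonal, up to permutation), solve by back-substitution:
  V =
[[0, 1, 0],
 [-1, 1, 1],
 [1, 0, 0]]
  V a = (-3, 4, -3)
Solving gives a = (-3, -3, 4).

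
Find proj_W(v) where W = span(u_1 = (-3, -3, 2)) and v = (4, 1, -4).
proj_W(v) = (69/22, 69/22, -23/11)

Set up U = [u_1 | ... | u_1] ∈ R^(3×1). The projector onto W = col(U) is P = U (U^T U)^(-1) U^T.
Compute U^T U =
  [22],
and U^T v = (-23).
Solve U^T U · c = U^T v for the coefficients: c = (-23/22). The projection is proj_W(v) = U c.
Check: (v - proj_W(v)) · u_1 = 0  (should be 0).
Result: proj_W(v) = (69/22, 69/22, -23/11).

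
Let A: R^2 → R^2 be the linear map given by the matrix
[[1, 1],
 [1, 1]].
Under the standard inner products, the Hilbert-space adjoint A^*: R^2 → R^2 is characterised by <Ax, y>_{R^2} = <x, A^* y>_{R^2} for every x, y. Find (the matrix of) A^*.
A^* = A^T =
[[1, 1],
 [1, 1]]

For real matrices with standard dot products, the defining identity <Ax, y> = <x, A^* y> gives (Ax)^T y = x^T (A^*) y, i.e. x^T A^T y = x^T (A^*) y. Since this holds for all x, y, we must have A^* = A^T. Therefore
A^* =
[[1, 1],
 [1, 1]].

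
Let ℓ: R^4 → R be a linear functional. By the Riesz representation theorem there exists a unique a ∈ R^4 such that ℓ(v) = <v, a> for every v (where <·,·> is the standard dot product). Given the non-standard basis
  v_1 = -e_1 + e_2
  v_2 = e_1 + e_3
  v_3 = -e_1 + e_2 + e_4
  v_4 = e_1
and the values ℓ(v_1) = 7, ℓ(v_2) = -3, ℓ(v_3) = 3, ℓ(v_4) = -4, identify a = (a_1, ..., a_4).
a = (-4, 3, 1, -4)

Write a = (a_1, ..., a_4) in the standard basis. For each basis vector v_i, ℓ(v_i) = <v_i, a> is a linear equation in the a_j's. Collect the n equations into a matrix system V a = ℓ, where row i of V is v_i (expressed in the standard basis). Since V is invertible (lower-triangular with 1s on the diagonal, up to permutation), solve by back-substitution:
  V =
[[-1, 1, 0, 0],
 [1, 0, 1, 0],
 [-1, 1, 0, 1],
 [1, 0, 0, 0]]
  V a = (7, -3, 3, -4)
Solving gives a = (-4, 3, 1, -4).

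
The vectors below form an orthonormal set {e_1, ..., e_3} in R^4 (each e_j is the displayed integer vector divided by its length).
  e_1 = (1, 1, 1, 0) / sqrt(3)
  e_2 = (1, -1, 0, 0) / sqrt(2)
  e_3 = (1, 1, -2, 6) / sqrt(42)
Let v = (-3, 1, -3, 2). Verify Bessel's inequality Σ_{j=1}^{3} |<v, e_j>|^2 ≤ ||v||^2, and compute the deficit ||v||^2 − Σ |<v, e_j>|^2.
Σ |<v, e_j>|^2 = 157/7; ||v||^2 = 23; deficit = 4/7

Write each e_j = u_j / sqrt(<u_j, u_j>) where u_j is the displayed integer vector. Then <v, e_j> = <v, u_j> / sqrt(<u_j, u_j>), so |<v, e_j>|^2 = <v, u_j>^2 / <u_j, u_j>.
Coefficients: <v, e_1> = -5/sqrt(3), <v, e_2> = -4/sqrt(2), <v, e_3> = 16/sqrt(42).
Square and sum: Σ |<v, e_j>|^2 = 157/7.
Compute ||v||^2 = v·v = 23.
Deficit = 23 − 157/7 = 4/7 ≥ 0, confirming Bessel's inequality. (The deficit equals ||v − Σ <v,e_j> e_j||^2, the squared distance from v to span{e_j}.)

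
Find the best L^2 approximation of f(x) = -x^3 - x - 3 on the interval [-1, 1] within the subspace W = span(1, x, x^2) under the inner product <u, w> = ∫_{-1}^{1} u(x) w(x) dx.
g(x) = -8*x/5 - 3

The best approximation g ∈ W is the orthogonal projection of f onto W. Writing g = a_0 + a_1 x + a_2 x^2, the coefficients solve the normal equations G · a = b where
  G_{ij} = <φ_i, φ_j> and b_i = <f, φ_i>, with φ_0 = 1, φ_1 = x, φ_2 = x^2.
G =
  [2, 0, 2/3]
  [0, 2/3, 0]
  [2/3, 0, 2/5],
b = (-6, -16/15, -2).
Solving gives a_0 = -3, a_1 = -8/5, a_2 = 0, so
  g(x) = -8*x/5 - 3.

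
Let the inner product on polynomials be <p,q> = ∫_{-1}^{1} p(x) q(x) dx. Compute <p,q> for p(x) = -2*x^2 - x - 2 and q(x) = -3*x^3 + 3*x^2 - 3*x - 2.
<p,q> = 112/15

Expand the product: p(x)·q(x) = 6*x^5 - 3*x^4 + 9*x^3 + x^2 + 8*x + 4.
∫_{-1}^{1} of each monomial x^k gives [2/(k+1) if k even, 0 if k odd]. Integrating term-by-term (or equivalently evaluating the antiderivative F(x) = x^6 - 3*x^5/5 + 9*x^4/4 + x^3/3 + 4*x^2 + 4*x at the endpoints):
  F(1) − F(−1) = 659/60 − (211/60) = 112/15.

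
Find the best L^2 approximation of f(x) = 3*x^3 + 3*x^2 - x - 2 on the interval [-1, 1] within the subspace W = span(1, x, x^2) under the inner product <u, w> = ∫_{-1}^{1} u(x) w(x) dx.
g(x) = 3*x^2 + 4*x/5 - 2

The best approximation g ∈ W is the orthogonal projection of f onto W. Writing g = a_0 + a_1 x + a_2 x^2, the coefficients solve the normal equations G · a = b where
  G_{ij} = <φ_i, φ_j> and b_i = <f, φ_i>, with φ_0 = 1, φ_1 = x, φ_2 = x^2.
G =
  [2, 0, 2/3]
  [0, 2/3, 0]
  [2/3, 0, 2/5],
b = (-2, 8/15, -2/15).
Solving gives a_0 = -2, a_1 = 4/5, a_2 = 3, so
  g(x) = 3*x^2 + 4*x/5 - 2.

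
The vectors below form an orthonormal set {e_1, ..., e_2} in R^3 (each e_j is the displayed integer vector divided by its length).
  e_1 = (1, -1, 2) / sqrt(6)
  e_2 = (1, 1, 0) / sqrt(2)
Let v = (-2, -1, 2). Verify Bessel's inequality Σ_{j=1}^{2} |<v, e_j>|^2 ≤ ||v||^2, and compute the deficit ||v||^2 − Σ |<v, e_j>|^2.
Σ |<v, e_j>|^2 = 6; ||v||^2 = 9; deficit = 3

Write each e_j = u_j / sqrt(<u_j, u_j>) where u_j is the displayed integer vector. Then <v, e_j> = <v, u_j> / sqrt(<u_j, u_j>), so |<v, e_j>|^2 = <v, u_j>^2 / <u_j, u_j>.
Coefficients: <v, e_1> = 3/sqrt(6), <v, e_2> = -3/sqrt(2).
Square and sum: Σ |<v, e_j>|^2 = 6.
Compute ||v||^2 = v·v = 9.
Deficit = 9 − 6 = 3 ≥ 0, confirming Bessel's inequality. (The deficit equals ||v − Σ <v,e_j> e_j||^2, the squared distance from v to span{e_j}.)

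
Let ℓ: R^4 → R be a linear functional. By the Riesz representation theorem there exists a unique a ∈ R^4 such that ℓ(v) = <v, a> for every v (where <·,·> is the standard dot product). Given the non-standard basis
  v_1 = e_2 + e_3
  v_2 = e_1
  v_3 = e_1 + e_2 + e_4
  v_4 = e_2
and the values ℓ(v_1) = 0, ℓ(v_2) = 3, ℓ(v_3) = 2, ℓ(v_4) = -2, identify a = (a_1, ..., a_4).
a = (3, -2, 2, 1)

Write a = (a_1, ..., a_4) in the standard basis. For each basis vector v_i, ℓ(v_i) = <v_i, a> is a linear equation in the a_j's. Collect the n equations into a matrix system V a = ℓ, where row i of V is v_i (expressed in the standard basis). Since V is invertible (lower-triangular with 1s on the diagonal, up to permutation), solve by back-substitution:
  V =
[[0, 1, 1, 0],
 [1, 0, 0, 0],
 [1, 1, 0, 1],
 [0, 1, 0, 0]]
  V a = (0, 3, 2, -2)
Solving gives a = (3, -2, 2, 1).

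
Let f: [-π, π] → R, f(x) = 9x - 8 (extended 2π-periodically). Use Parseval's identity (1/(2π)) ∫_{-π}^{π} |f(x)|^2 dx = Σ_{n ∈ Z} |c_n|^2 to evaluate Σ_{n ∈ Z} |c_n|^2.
Σ |c_n|^2 = 27π^2 + 64

Expand and integrate term by term over [-π, π]:
  ∫ (9x)^2 dx = 81·(2π^3/3); ∫ 2·9·(-8)·x dx = 0 (odd integrand); ∫ (-8)^2 dx = 64·2π.
So (1/(2π)) ∫_{-π}^{π} (9x - 8)^2 dx = 81π^2/3 + 64 = 27π^2 + 64.
Parseval ⇒ Σ |c_n|^2 = 27π^2 + 64.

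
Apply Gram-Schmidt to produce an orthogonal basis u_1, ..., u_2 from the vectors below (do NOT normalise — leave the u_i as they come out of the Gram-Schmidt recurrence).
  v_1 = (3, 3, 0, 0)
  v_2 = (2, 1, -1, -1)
Orthogonal basis:
  u_1 = (3, 3, 0, 0)
  u_2 = (1/2, -1/2, -1, -1)

Apply the Gram-Schmidt recurrence
  u_1 = v_1
  u_i = v_i − Σ_{j<i} ((v_i · u_j) / (u_j · u_j)) · u_j.

Step by step this gives:
  u_1 = (3, 3, 0, 0)
  u_2 = (1/2, -1/2, -1, -1)

Orthogonality check:
  u_2 · u_1 = 0 (should be 0)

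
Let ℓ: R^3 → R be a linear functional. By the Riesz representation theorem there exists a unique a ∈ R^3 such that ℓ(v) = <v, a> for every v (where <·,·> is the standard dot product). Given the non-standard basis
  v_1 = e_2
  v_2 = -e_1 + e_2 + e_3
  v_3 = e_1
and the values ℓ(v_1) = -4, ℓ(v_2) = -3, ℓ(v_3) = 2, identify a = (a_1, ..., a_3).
a = (2, -4, 3)

Write a = (a_1, ..., a_3) in the standard basis. For each basis vector v_i, ℓ(v_i) = <v_i, a> is a linear equation in the a_j's. Collect the n equations into a matrix system V a = ℓ, where row i of V is v_i (expressed in the standard basis). Since V is invertible (lower-triangular with 1s on the diagonal, up to permutation), solve by back-substitution:
  V =
[[0, 1, 0],
 [-1, 1, 1],
 [1, 0, 0]]
  V a = (-4, -3, 2)
Solving gives a = (2, -4, 3).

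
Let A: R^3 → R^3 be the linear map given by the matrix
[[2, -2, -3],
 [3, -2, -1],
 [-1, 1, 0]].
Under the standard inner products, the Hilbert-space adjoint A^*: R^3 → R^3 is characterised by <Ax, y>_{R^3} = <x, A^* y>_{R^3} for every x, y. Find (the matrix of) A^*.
A^* = A^T =
[[2, 3, -1],
 [-2, -2, 1],
 [-3, -1, 0]]

For real matrices with standard dot products, the defining identity <Ax, y> = <x, A^* y> gives (Ax)^T y = x^T (A^*) y, i.e. x^T A^T y = x^T (A^*) y. Since this holds for all x, y, we must have A^* = A^T. Therefore
A^* =
[[2, 3, -1],
 [-2, -2, 1],
 [-3, -1, 0]].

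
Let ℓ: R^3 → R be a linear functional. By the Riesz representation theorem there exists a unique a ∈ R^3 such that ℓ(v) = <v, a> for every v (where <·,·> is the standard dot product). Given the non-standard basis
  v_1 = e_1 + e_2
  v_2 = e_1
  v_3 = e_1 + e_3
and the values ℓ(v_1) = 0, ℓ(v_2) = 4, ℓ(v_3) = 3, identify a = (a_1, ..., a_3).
a = (4, -4, -1)

Write a = (a_1, ..., a_3) in the standard basis. For each basis vector v_i, ℓ(v_i) = <v_i, a> is a linear equation in the a_j's. Collect the n equations into a matrix system V a = ℓ, where row i of V is v_i (expressed in the standard basis). Since V is invertible (lower-triangular with 1s on the diagonal, up to permutation), solve by back-substitution:
  V =
[[1, 1, 0],
 [1, 0, 0],
 [1, 0, 1]]
  V a = (0, 4, 3)
Solving gives a = (4, -4, -1).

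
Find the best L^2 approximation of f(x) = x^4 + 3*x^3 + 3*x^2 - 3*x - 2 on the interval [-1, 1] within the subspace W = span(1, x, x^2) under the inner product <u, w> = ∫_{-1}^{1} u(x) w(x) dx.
g(x) = 27*x^2/7 - 6*x/5 - 73/35

The best approximation g ∈ W is the orthogonal projection of f onto W. Writing g = a_0 + a_1 x + a_2 x^2, the coefficients solve the normal equations G · a = b where
  G_{ij} = <φ_i, φ_j> and b_i = <f, φ_i>, with φ_0 = 1, φ_1 = x, φ_2 = x^2.
G =
  [2, 0, 2/3]
  [0, 2/3, 0]
  [2/3, 0, 2/5],
b = (-8/5, -4/5, 16/105).
Solving gives a_0 = -73/35, a_1 = -6/5, a_2 = 27/7, so
  g(x) = 27*x^2/7 - 6*x/5 - 73/35.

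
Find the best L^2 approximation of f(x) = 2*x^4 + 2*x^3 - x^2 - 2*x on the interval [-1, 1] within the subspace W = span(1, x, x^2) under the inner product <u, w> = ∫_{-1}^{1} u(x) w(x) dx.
g(x) = 5*x^2/7 - 4*x/5 - 6/35

The best approximation g ∈ W is the orthogonal projection of f onto W. Writing g = a_0 + a_1 x + a_2 x^2, the coefficients solve the normal equations G · a = b where
  G_{ij} = <φ_i, φ_j> and b_i = <f, φ_i>, with φ_0 = 1, φ_1 = x, φ_2 = x^2.
G =
  [2, 0, 2/3]
  [0, 2/3, 0]
  [2/3, 0, 2/5],
b = (2/15, -8/15, 6/35).
Solving gives a_0 = -6/35, a_1 = -4/5, a_2 = 5/7, so
  g(x) = 5*x^2/7 - 4*x/5 - 6/35.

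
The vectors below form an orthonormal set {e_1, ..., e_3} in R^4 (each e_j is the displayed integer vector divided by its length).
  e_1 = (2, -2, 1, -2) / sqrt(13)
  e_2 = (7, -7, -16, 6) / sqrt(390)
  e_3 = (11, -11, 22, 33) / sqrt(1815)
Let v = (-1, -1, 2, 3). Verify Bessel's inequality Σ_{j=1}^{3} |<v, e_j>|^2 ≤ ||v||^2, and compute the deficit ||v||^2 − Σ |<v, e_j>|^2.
Σ |<v, e_j>|^2 = 13; ||v||^2 = 15; deficit = 2

Write each e_j = u_j / sqrt(<u_j, u_j>) where u_j is the displayed integer vector. Then <v, e_j> = <v, u_j> / sqrt(<u_j, u_j>), so |<v, e_j>|^2 = <v, u_j>^2 / <u_j, u_j>.
Coefficients: <v, e_1> = -4/sqrt(13), <v, e_2> = -14/sqrt(390), <v, e_3> = 143/sqrt(1815).
Square and sum: Σ |<v, e_j>|^2 = 13.
Compute ||v||^2 = v·v = 15.
Deficit = 15 − 13 = 2 ≥ 0, confirming Bessel's inequality. (The deficit equals ||v − Σ <v,e_j> e_j||^2, the squared distance from v to span{e_j}.)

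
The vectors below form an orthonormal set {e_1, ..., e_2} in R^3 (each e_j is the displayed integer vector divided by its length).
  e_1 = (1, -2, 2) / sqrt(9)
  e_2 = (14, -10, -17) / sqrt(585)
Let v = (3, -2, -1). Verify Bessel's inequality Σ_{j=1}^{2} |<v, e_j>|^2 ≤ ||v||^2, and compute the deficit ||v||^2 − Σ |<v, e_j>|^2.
Σ |<v, e_j>|^2 = 874/65; ||v||^2 = 14; deficit = 36/65

Write each e_j = u_j / sqrt(<u_j, u_j>) where u_j is the displayed integer vector. Then <v, e_j> = <v, u_j> / sqrt(<u_j, u_j>), so |<v, e_j>|^2 = <v, u_j>^2 / <u_j, u_j>.
Coefficients: <v, e_1> = 5/sqrt(9), <v, e_2> = 79/sqrt(585).
Square and sum: Σ |<v, e_j>|^2 = 874/65.
Compute ||v||^2 = v·v = 14.
Deficit = 14 − 874/65 = 36/65 ≥ 0, confirming Bessel's inequality. (The deficit equals ||v − Σ <v,e_j> e_j||^2, the squared distance from v to span{e_j}.)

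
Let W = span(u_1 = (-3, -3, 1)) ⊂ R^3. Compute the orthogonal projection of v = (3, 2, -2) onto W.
proj_W(v) = (51/19, 51/19, -17/19)

Set up U = [u_1 | ... | u_1] ∈ R^(3×1). The projector onto W = col(U) is P = U (U^T U)^(-1) U^T.
Compute U^T U =
  [19],
and U^T v = (-17).
Solve U^T U · c = U^T v for the coefficients: c = (-17/19). The projection is proj_W(v) = U c.
Check: (v - proj_W(v)) · u_1 = 0  (should be 0).
Result: proj_W(v) = (51/19, 51/19, -17/19).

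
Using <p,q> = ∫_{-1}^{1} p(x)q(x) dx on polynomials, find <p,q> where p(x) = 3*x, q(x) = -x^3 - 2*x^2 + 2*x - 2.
<p,q> = 14/5

Expand the product: p(x)·q(x) = -3*x^4 - 6*x^3 + 6*x^2 - 6*x.
∫_{-1}^{1} of each monomial x^k gives [2/(k+1) if k even, 0 if k odd]. Integrating term-by-term (or equivalently evaluating the antiderivative F(x) = -3*x^5/5 - 3*x^4/2 + 2*x^3 - 3*x^2 at the endpoints):
  F(1) − F(−1) = -31/10 − (-59/10) = 14/5.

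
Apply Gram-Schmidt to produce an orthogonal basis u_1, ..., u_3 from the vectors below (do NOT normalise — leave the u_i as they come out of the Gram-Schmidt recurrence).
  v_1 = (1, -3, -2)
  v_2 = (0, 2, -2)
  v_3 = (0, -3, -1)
Orthogonal basis:
  u_1 = (1, -3, -2)
  u_2 = (1/7, 11/7, -16/7)
  u_3 = (-20/27, -4/27, -4/27)

Apply the Gram-Schmidt recurrence
  u_1 = v_1
  u_i = v_i − Σ_{j<i} ((v_i · u_j) / (u_j · u_j)) · u_j.

Step by step this gives:
  u_1 = (1, -3, -2)
  u_2 = (1/7, 11/7, -16/7)
  u_3 = (-20/27, -4/27, -4/27)

Orthogonality check:
  u_2 · u_1 = 0 (should be 0)
  u_3 · u_1 = 0 (should be 0)
  u_3 · u_2 = 0 (should be 0)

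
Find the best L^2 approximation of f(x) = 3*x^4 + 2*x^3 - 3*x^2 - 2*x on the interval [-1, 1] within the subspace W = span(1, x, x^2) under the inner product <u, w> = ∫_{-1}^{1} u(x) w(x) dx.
g(x) = -3*x^2/7 - 4*x/5 - 9/35

The best approximation g ∈ W is the orthogonal projection of f onto W. Writing g = a_0 + a_1 x + a_2 x^2, the coefficients solve the normal equations G · a = b where
  G_{ij} = <φ_i, φ_j> and b_i = <f, φ_i>, with φ_0 = 1, φ_1 = x, φ_2 = x^2.
G =
  [2, 0, 2/3]
  [0, 2/3, 0]
  [2/3, 0, 2/5],
b = (-4/5, -8/15, -12/35).
Solving gives a_0 = -9/35, a_1 = -4/5, a_2 = -3/7, so
  g(x) = -3*x^2/7 - 4*x/5 - 9/35.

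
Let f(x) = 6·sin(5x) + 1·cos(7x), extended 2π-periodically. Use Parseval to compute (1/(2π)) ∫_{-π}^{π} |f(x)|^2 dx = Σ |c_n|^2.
Σ |c_n|^2 = 37/2

Expand |f|^2 and use orthogonality of {sin(nx), cos(mx)} on [-π, π]:
  ∫_{-π}^{π} sin(nx)^2 dx = π, ∫ cos(mx)^2 dx = π, and cross terms integrate to 0.
So ∫_{-π}^{π} f(x)^2 dx = 6^2 · π + 1^2 · π = (36 + 1)π.
Divide by 2π: (36 + 1)/2 = 37/2.
By Parseval, this equals Σ |c_n|^2.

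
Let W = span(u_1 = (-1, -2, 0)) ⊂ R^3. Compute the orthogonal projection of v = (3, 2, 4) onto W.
proj_W(v) = (7/5, 14/5, 0)

Set up U = [u_1 | ... | u_1] ∈ R^(3×1). The projector onto W = col(U) is P = U (U^T U)^(-1) U^T.
Compute U^T U =
  [5],
and U^T v = (-7).
Solve U^T U · c = U^T v for the coefficients: c = (-7/5). The projection is proj_W(v) = U c.
Check: (v - proj_W(v)) · u_1 = 0  (should be 0).
Result: proj_W(v) = (7/5, 14/5, 0).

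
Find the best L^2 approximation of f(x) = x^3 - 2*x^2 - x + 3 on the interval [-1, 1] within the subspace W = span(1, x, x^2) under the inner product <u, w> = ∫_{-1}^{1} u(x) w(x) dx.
g(x) = -2*x^2 - 2*x/5 + 3

The best approximation g ∈ W is the orthogonal projection of f onto W. Writing g = a_0 + a_1 x + a_2 x^2, the coefficients solve the normal equations G · a = b where
  G_{ij} = <φ_i, φ_j> and b_i = <f, φ_i>, with φ_0 = 1, φ_1 = x, φ_2 = x^2.
G =
  [2, 0, 2/3]
  [0, 2/3, 0]
  [2/3, 0, 2/5],
b = (14/3, -4/15, 6/5).
Solving gives a_0 = 3, a_1 = -2/5, a_2 = -2, so
  g(x) = -2*x^2 - 2*x/5 + 3.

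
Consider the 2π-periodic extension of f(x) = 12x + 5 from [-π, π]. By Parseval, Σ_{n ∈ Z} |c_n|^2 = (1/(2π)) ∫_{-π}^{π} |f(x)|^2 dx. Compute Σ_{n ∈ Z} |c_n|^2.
Σ |c_n|^2 = 48π^2 + 25

Expand and integrate term by term over [-π, π]:
  ∫ (12x)^2 dx = 144·(2π^3/3); ∫ 2·12·(5)·x dx = 0 (odd integrand); ∫ 5^2 dx = 25·2π.
So (1/(2π)) ∫_{-π}^{π} (12x + 5)^2 dx = 144π^2/3 + 25 = 48π^2 + 25.
Parseval ⇒ Σ |c_n|^2 = 48π^2 + 25.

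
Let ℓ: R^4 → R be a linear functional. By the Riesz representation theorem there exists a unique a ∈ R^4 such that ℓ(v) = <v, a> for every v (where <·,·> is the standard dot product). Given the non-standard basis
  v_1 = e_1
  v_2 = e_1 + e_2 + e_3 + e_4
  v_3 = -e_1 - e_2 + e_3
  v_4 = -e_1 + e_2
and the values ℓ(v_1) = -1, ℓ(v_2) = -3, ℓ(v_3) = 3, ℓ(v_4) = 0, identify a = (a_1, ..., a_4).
a = (-1, -1, 1, -2)

Write a = (a_1, ..., a_4) in the standard basis. For each basis vector v_i, ℓ(v_i) = <v_i, a> is a linear equation in the a_j's. Collect the n equations into a matrix system V a = ℓ, where row i of V is v_i (expressed in the standard basis). Since V is invertible (lower-triangular with 1s on the diagonal, up to permutation), solve by back-substitution:
  V =
[[1, 0, 0, 0],
 [1, 1, 1, 1],
 [-1, -1, 1, 0],
 [-1, 1, 0, 0]]
  V a = (-1, -3, 3, 0)
Solving gives a = (-1, -1, 1, -2).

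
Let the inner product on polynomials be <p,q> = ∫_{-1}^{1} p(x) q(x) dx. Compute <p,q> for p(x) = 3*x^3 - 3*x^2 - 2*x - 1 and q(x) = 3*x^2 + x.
<p,q> = -86/15

Expand the product: p(x)·q(x) = 9*x^5 - 6*x^4 - 9*x^3 - 5*x^2 - x.
∫_{-1}^{1} of each monomial x^k gives [2/(k+1) if k even, 0 if k odd]. Integrating term-by-term (or equivalently evaluating the antiderivative F(x) = 3*x^6/2 - 6*x^5/5 - 9*x^4/4 - 5*x^3/3 - x^2/2 at the endpoints):
  F(1) − F(−1) = -247/60 − (97/60) = -86/15.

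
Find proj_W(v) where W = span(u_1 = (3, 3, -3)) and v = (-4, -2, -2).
proj_W(v) = (-4/3, -4/3, 4/3)

Set up U = [u_1 | ... | u_1] ∈ R^(3×1). The projector onto W = col(U) is P = U (U^T U)^(-1) U^T.
Compute U^T U =
  [27],
and U^T v = (-12).
Solve U^T U · c = U^T v for the coefficients: c = (-4/9). The projection is proj_W(v) = U c.
Check: (v - proj_W(v)) · u_1 = 0  (should be 0).
Result: proj_W(v) = (-4/3, -4/3, 4/3).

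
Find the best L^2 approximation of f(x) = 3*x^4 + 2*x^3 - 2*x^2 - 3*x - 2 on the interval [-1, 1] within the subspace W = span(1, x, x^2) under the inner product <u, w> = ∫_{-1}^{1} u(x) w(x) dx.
g(x) = 4*x^2/7 - 9*x/5 - 79/35

The best approximation g ∈ W is the orthogonal projection of f onto W. Writing g = a_0 + a_1 x + a_2 x^2, the coefficients solve the normal equations G · a = b where
  G_{ij} = <φ_i, φ_j> and b_i = <f, φ_i>, with φ_0 = 1, φ_1 = x, φ_2 = x^2.
G =
  [2, 0, 2/3]
  [0, 2/3, 0]
  [2/3, 0, 2/5],
b = (-62/15, -6/5, -134/105).
Solving gives a_0 = -79/35, a_1 = -9/5, a_2 = 4/7, so
  g(x) = 4*x^2/7 - 9*x/5 - 79/35.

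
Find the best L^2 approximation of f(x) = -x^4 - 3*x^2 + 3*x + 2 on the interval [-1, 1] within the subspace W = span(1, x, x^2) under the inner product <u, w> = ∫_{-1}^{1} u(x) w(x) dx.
g(x) = -27*x^2/7 + 3*x + 73/35

The best approximation g ∈ W is the orthogonal projection of f onto W. Writing g = a_0 + a_1 x + a_2 x^2, the coefficients solve the normal equations G · a = b where
  G_{ij} = <φ_i, φ_j> and b_i = <f, φ_i>, with φ_0 = 1, φ_1 = x, φ_2 = x^2.
G =
  [2, 0, 2/3]
  [0, 2/3, 0]
  [2/3, 0, 2/5],
b = (8/5, 2, -16/105).
Solving gives a_0 = 73/35, a_1 = 3, a_2 = -27/7, so
  g(x) = -27*x^2/7 + 3*x + 73/35.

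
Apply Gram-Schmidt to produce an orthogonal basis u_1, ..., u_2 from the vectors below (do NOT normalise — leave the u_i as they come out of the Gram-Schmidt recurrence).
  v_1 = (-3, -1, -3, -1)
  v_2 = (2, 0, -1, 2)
Orthogonal basis:
  u_1 = (-3, -1, -3, -1)
  u_2 = (5/4, -1/4, -7/4, 7/4)

Apply the Gram-Schmidt recurrence
  u_1 = v_1
  u_i = v_i − Σ_{j<i} ((v_i · u_j) / (u_j · u_j)) · u_j.

Step by step this gives:
  u_1 = (-3, -1, -3, -1)
  u_2 = (5/4, -1/4, -7/4, 7/4)

Orthogonality check:
  u_2 · u_1 = 0 (should be 0)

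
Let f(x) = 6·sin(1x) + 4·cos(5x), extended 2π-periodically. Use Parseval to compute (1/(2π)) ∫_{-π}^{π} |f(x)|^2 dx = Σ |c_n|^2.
Σ |c_n|^2 = 26

Expand |f|^2 and use orthogonality of {sin(nx), cos(mx)} on [-π, π]:
  ∫_{-π}^{π} sin(nx)^2 dx = π, ∫ cos(mx)^2 dx = π, and cross terms integrate to 0.
So ∫_{-π}^{π} f(x)^2 dx = 6^2 · π + 4^2 · π = (36 + 16)π.
Divide by 2π: (36 + 16)/2 = 26.
By Parseval, this equals Σ |c_n|^2.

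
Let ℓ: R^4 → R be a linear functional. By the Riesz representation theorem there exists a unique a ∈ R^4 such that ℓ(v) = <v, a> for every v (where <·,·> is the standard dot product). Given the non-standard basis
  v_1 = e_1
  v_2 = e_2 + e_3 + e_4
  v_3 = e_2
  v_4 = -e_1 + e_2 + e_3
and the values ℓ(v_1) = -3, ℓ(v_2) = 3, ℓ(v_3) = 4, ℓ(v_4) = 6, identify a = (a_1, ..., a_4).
a = (-3, 4, -1, 0)

Write a = (a_1, ..., a_4) in the standard basis. For each basis vector v_i, ℓ(v_i) = <v_i, a> is a linear equation in the a_j's. Collect the n equations into a matrix system V a = ℓ, where row i of V is v_i (expressed in the standard basis). Since V is invertible (lower-triangular with 1s on the diagonal, up to permutation), solve by back-substitution:
  V =
[[1, 0, 0, 0],
 [0, 1, 1, 1],
 [0, 1, 0, 0],
 [-1, 1, 1, 0]]
  V a = (-3, 3, 4, 6)
Solving gives a = (-3, 4, -1, 0).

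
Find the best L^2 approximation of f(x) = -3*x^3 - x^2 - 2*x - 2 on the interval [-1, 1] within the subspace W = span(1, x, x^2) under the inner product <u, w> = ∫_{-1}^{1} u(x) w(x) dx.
g(x) = -x^2 - 19*x/5 - 2

The best approximation g ∈ W is the orthogonal projection of f onto W. Writing g = a_0 + a_1 x + a_2 x^2, the coefficients solve the normal equations G · a = b where
  G_{ij} = <φ_i, φ_j> and b_i = <f, φ_i>, with φ_0 = 1, φ_1 = x, φ_2 = x^2.
G =
  [2, 0, 2/3]
  [0, 2/3, 0]
  [2/3, 0, 2/5],
b = (-14/3, -38/15, -26/15).
Solving gives a_0 = -2, a_1 = -19/5, a_2 = -1, so
  g(x) = -x^2 - 19*x/5 - 2.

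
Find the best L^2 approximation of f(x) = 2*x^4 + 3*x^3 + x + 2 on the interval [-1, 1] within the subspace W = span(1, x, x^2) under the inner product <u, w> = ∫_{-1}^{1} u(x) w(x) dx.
g(x) = 12*x^2/7 + 14*x/5 + 64/35

The best approximation g ∈ W is the orthogonal projection of f onto W. Writing g = a_0 + a_1 x + a_2 x^2, the coefficients solve the normal equations G · a = b where
  G_{ij} = <φ_i, φ_j> and b_i = <f, φ_i>, with φ_0 = 1, φ_1 = x, φ_2 = x^2.
G =
  [2, 0, 2/3]
  [0, 2/3, 0]
  [2/3, 0, 2/5],
b = (24/5, 28/15, 40/21).
Solving gives a_0 = 64/35, a_1 = 14/5, a_2 = 12/7, so
  g(x) = 12*x^2/7 + 14*x/5 + 64/35.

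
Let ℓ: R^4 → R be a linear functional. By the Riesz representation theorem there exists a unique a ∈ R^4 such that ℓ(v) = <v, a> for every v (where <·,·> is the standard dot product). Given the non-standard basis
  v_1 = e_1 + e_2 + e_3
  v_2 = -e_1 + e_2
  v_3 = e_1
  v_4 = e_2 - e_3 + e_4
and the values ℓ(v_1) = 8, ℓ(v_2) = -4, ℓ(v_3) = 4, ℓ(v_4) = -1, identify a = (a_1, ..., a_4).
a = (4, 0, 4, 3)

Write a = (a_1, ..., a_4) in the standard basis. For each basis vector v_i, ℓ(v_i) = <v_i, a> is a linear equation in the a_j's. Collect the n equations into a matrix system V a = ℓ, where row i of V is v_i (expressed in the standard basis). Since V is invertible (lower-triangular with 1s on the diagonal, up to permutation), solve by back-substitution:
  V =
[[1, 1, 1, 0],
 [-1, 1, 0, 0],
 [1, 0, 0, 0],
 [0, 1, -1, 1]]
  V a = (8, -4, 4, -1)
Solving gives a = (4, 0, 4, 3).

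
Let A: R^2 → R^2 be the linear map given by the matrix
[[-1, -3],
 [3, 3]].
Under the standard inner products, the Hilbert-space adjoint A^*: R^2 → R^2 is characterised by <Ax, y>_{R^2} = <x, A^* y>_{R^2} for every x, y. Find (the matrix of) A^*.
A^* = A^T =
[[-1, 3],
 [-3, 3]]

For real matrices with standard dot products, the defining identity <Ax, y> = <x, A^* y> gives (Ax)^T y = x^T (A^*) y, i.e. x^T A^T y = x^T (A^*) y. Since this holds for all x, y, we must have A^* = A^T. Therefore
A^* =
[[-1, 3],
 [-3, 3]].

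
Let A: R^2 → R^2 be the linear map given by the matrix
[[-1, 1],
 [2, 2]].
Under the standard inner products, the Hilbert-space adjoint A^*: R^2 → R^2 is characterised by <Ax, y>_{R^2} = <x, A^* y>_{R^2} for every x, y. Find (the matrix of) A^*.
A^* = A^T =
[[-1, 2],
 [1, 2]]

For real matrices with standard dot products, the defining identity <Ax, y> = <x, A^* y> gives (Ax)^T y = x^T (A^*) y, i.e. x^T A^T y = x^T (A^*) y. Since this holds for all x, y, we must have A^* = A^T. Therefore
A^* =
[[-1, 2],
 [1, 2]].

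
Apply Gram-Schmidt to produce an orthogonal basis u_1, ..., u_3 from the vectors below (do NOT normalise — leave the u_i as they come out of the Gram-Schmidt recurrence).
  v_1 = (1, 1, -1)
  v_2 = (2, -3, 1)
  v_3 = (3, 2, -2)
Orthogonal basis:
  u_1 = (1, 1, -1)
  u_2 = (8/3, -7/3, 1/3)
  u_3 = (2/19, 3/19, 5/19)

Apply the Gram-Schmidt recurrence
  u_1 = v_1
  u_i = v_i − Σ_{j<i} ((v_i · u_j) / (u_j · u_j)) · u_j.

Step by step this gives:
  u_1 = (1, 1, -1)
  u_2 = (8/3, -7/3, 1/3)
  u_3 = (2/19, 3/19, 5/19)

Orthogonality check:
  u_2 · u_1 = 0 (should be 0)
  u_3 · u_1 = 0 (should be 0)
  u_3 · u_2 = 0 (should be 0)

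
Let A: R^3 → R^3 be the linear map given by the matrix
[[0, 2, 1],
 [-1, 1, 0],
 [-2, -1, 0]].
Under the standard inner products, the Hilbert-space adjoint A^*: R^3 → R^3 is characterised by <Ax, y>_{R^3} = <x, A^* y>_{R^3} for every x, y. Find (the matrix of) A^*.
A^* = A^T =
[[0, -1, -2],
 [2, 1, -1],
 [1, 0, 0]]

For real matrices with standard dot products, the defining identity <Ax, y> = <x, A^* y> gives (Ax)^T y = x^T (A^*) y, i.e. x^T A^T y = x^T (A^*) y. Since this holds for all x, y, we must have A^* = A^T. Therefore
A^* =
[[0, -1, -2],
 [2, 1, -1],
 [1, 0, 0]].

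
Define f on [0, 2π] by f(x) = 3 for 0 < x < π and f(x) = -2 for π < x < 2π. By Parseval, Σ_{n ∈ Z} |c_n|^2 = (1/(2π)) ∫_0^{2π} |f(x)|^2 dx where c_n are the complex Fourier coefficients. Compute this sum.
Σ |c_n|^2 = 13/2

Parseval equates the L^2 energy of f (normalised by 1/(2π)) with the ℓ^2 sum of its Fourier coefficients: (1/(2π)) ∫_0^{2π} |f|^2 = Σ |c_n|^2.
Compute the left side: (1/(2π)) [∫_0^π 3^2 dx + ∫_π^{2π} (-2)^2 dx] = (1/(2π)) · (9π + 4π) = (9 + 4)/2 = 13/2.
So Σ_{n ∈ Z} |c_n|^2 = 13/2.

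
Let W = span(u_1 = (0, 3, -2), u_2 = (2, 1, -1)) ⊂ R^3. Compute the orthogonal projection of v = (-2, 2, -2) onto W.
proj_W(v) = (-100/53, 130/53, -70/53)

Set up U = [u_1 | ... | u_2] ∈ R^(3×2). The projector onto W = col(U) is P = U (U^T U)^(-1) U^T.
Compute U^T U =
  [13, 5]
  [5, 6],
and U^T v = (10, 0).
Solve U^T U · c = U^T v for the coefficients: c = (60/53, -50/53). The projection is proj_W(v) = U c.
Check: (v - proj_W(v)) · u_1 = 0  (should be 0).
Check: (v - proj_W(v)) · u_2 = 0  (should be 0).
Result: proj_W(v) = (-100/53, 130/53, -70/53).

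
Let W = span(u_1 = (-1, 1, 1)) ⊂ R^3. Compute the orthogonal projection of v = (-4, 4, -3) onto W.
proj_W(v) = (-5/3, 5/3, 5/3)

Set up U = [u_1 | ... | u_1] ∈ R^(3×1). The projector onto W = col(U) is P = U (U^T U)^(-1) U^T.
Compute U^T U =
  [3],
and U^T v = (5).
Solve U^T U · c = U^T v for the coefficients: c = (5/3). The projection is proj_W(v) = U c.
Check: (v - proj_W(v)) · u_1 = 0  (should be 0).
Result: proj_W(v) = (-5/3, 5/3, 5/3).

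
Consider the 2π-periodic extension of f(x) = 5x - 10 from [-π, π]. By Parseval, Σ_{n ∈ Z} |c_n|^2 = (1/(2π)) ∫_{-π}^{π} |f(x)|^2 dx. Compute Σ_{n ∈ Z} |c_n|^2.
Σ |c_n|^2 = 25π^2/3 + 100

Expand and integrate term by term over [-π, π]:
  ∫ (5x)^2 dx = 25·(2π^3/3); ∫ 2·5·(-10)·x dx = 0 (odd integrand); ∫ (-10)^2 dx = 100·2π.
So (1/(2π)) ∫_{-π}^{π} (5x - 10)^2 dx = 25π^2/3 + 100 = 25π^2/3 + 100.
Parseval ⇒ Σ |c_n|^2 = 25π^2/3 + 100.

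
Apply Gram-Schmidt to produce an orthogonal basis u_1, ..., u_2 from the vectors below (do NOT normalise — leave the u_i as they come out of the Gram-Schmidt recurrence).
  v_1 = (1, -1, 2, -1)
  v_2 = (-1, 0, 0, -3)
Orthogonal basis:
  u_1 = (1, -1, 2, -1)
  u_2 = (-9/7, 2/7, -4/7, -19/7)

Apply the Gram-Schmidt recurrence
  u_1 = v_1
  u_i = v_i − Σ_{j<i} ((v_i · u_j) / (u_j · u_j)) · u_j.

Step by step this gives:
  u_1 = (1, -1, 2, -1)
  u_2 = (-9/7, 2/7, -4/7, -19/7)

Orthogonality check:
  u_2 · u_1 = 0 (should be 0)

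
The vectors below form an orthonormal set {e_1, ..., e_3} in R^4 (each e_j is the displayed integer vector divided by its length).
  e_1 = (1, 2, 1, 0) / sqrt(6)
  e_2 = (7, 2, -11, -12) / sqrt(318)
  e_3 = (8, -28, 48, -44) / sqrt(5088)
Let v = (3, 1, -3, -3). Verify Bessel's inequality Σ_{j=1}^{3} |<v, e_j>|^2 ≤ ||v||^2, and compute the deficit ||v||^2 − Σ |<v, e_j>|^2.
Σ |<v, e_j>|^2 = 82/3; ||v||^2 = 28; deficit = 2/3

Write each e_j = u_j / sqrt(<u_j, u_j>) where u_j is the displayed integer vector. Then <v, e_j> = <v, u_j> / sqrt(<u_j, u_j>), so |<v, e_j>|^2 = <v, u_j>^2 / <u_j, u_j>.
Coefficients: <v, e_1> = 2/sqrt(6), <v, e_2> = 92/sqrt(318), <v, e_3> = -16/sqrt(5088).
Square and sum: Σ |<v, e_j>|^2 = 82/3.
Compute ||v||^2 = v·v = 28.
Deficit = 28 − 82/3 = 2/3 ≥ 0, confirming Bessel's inequality. (The deficit equals ||v − Σ <v,e_j> e_j||^2, the squared distance from v to span{e_j}.)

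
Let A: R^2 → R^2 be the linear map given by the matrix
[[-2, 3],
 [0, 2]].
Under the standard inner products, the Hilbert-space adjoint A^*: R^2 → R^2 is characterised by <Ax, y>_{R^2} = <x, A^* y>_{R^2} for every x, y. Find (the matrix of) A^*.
A^* = A^T =
[[-2, 0],
 [3, 2]]

For real matrices with standard dot products, the defining identity <Ax, y> = <x, A^* y> gives (Ax)^T y = x^T (A^*) y, i.e. x^T A^T y = x^T (A^*) y. Since this holds for all x, y, we must have A^* = A^T. Therefore
A^* =
[[-2, 0],
 [3, 2]].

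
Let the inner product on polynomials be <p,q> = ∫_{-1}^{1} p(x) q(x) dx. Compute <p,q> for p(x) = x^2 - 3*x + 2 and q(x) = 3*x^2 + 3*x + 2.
<p,q> = 128/15

Expand the product: p(x)·q(x) = 3*x^4 - 6*x^3 - x^2 + 4.
∫_{-1}^{1} of each monomial x^k gives [2/(k+1) if k even, 0 if k odd]. Integrating term-by-term (or equivalently evaluating the antiderivative F(x) = 3*x^5/5 - 3*x^4/2 - x^3/3 + 4*x at the endpoints):
  F(1) − F(−1) = 83/30 − (-173/30) = 128/15.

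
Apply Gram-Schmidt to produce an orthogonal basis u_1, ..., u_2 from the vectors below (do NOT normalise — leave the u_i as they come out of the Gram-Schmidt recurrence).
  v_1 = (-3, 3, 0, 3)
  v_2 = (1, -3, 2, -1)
Orthogonal basis:
  u_1 = (-3, 3, 0, 3)
  u_2 = (-2/3, -4/3, 2, 2/3)

Apply the Gram-Schmidt recurrence
  u_1 = v_1
  u_i = v_i − Σ_{j<i} ((v_i · u_j) / (u_j · u_j)) · u_j.

Step by step this gives:
  u_1 = (-3, 3, 0, 3)
  u_2 = (-2/3, -4/3, 2, 2/3)

Orthogonality check:
  u_2 · u_1 = 0 (should be 0)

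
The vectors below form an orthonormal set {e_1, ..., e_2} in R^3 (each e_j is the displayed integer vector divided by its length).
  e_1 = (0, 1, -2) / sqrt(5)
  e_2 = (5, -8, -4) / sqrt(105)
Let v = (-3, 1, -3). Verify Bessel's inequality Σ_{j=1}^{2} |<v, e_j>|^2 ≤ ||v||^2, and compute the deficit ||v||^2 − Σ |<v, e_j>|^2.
Σ |<v, e_j>|^2 = 230/21; ||v||^2 = 19; deficit = 169/21

Write each e_j = u_j / sqrt(<u_j, u_j>) where u_j is the displayed integer vector. Then <v, e_j> = <v, u_j> / sqrt(<u_j, u_j>), so |<v, e_j>|^2 = <v, u_j>^2 / <u_j, u_j>.
Coefficients: <v, e_1> = 7/sqrt(5), <v, e_2> = -11/sqrt(105).
Square and sum: Σ |<v, e_j>|^2 = 230/21.
Compute ||v||^2 = v·v = 19.
Deficit = 19 − 230/21 = 169/21 ≥ 0, confirming Bessel's inequality. (The deficit equals ||v − Σ <v,e_j> e_j||^2, the squared distance from v to span{e_j}.)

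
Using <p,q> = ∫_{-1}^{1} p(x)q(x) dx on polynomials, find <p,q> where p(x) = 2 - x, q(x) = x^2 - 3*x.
<p,q> = 10/3

Expand the product: p(x)·q(x) = -x^3 + 5*x^2 - 6*x.
∫_{-1}^{1} of each monomial x^k gives [2/(k+1) if k even, 0 if k odd]. Integrating term-by-term (or equivalently evaluating the antiderivative F(x) = -x^4/4 + 5*x^3/3 - 3*x^2 at the endpoints):
  F(1) − F(−1) = -19/12 − (-59/12) = 10/3.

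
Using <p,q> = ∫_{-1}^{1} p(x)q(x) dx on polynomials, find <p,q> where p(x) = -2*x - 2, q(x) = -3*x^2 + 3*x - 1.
<p,q> = 4

Expand the product: p(x)·q(x) = 6*x^3 - 4*x + 2.
∫_{-1}^{1} of each monomial x^k gives [2/(k+1) if k even, 0 if k odd]. Integrating term-by-term (or equivalently evaluating the antiderivative F(x) = 3*x^4/2 - 2*x^2 + 2*x at the endpoints):
  F(1) − F(−1) = 3/2 − (-5/2) = 4.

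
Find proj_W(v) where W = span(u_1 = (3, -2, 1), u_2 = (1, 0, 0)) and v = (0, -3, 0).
proj_W(v) = (0, -12/5, 6/5)

Set up U = [u_1 | ... | u_2] ∈ R^(3×2). The projector onto W = col(U) is P = U (U^T U)^(-1) U^T.
Compute U^T U =
  [14, 3]
  [3, 1],
and U^T v = (6, 0).
Solve U^T U · c = U^T v for the coefficients: c = (6/5, -18/5). The projection is proj_W(v) = U c.
Check: (v - proj_W(v)) · u_1 = 0  (should be 0).
Check: (v - proj_W(v)) · u_2 = 0  (should be 0).
Result: proj_W(v) = (0, -12/5, 6/5).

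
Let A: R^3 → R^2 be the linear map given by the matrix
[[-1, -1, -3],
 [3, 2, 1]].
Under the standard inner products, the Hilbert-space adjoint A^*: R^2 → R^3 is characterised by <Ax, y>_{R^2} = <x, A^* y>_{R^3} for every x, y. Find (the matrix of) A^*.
A^* = A^T =
[[-1, 3],
 [-1, 2],
 [-3, 1]]

For real matrices with standard dot products, the defining identity <Ax, y> = <x, A^* y> gives (Ax)^T y = x^T (A^*) y, i.e. x^T A^T y = x^T (A^*) y. Since this holds for all x, y, we must have A^* = A^T. Therefore
A^* =
[[-1, 3],
 [-1, 2],
 [-3, 1]].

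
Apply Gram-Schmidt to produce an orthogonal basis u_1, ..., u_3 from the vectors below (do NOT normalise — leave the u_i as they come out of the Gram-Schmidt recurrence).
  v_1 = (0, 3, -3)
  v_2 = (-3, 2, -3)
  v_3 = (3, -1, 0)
Orthogonal basis:
  u_1 = (0, 3, -3)
  u_2 = (-3, -1/2, -1/2)
  u_3 = (6/19, -18/19, -18/19)

Apply the Gram-Schmidt recurrence
  u_1 = v_1
  u_i = v_i − Σ_{j<i} ((v_i · u_j) / (u_j · u_j)) · u_j.

Step by step this gives:
  u_1 = (0, 3, -3)
  u_2 = (-3, -1/2, -1/2)
  u_3 = (6/19, -18/19, -18/19)

Orthogonality check:
  u_2 · u_1 = 0 (should be 0)
  u_3 · u_1 = 0 (should be 0)
  u_3 · u_2 = 0 (should be 0)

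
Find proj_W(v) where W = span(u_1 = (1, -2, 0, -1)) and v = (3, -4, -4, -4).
proj_W(v) = (5/2, -5, 0, -5/2)

Set up U = [u_1 | ... | u_1] ∈ R^(4×1). The projector onto W = col(U) is P = U (U^T U)^(-1) U^T.
Compute U^T U =
  [6],
and U^T v = (15).
Solve U^T U · c = U^T v for the coefficients: c = (5/2). The projection is proj_W(v) = U c.
Check: (v - proj_W(v)) · u_1 = 0  (should be 0).
Result: proj_W(v) = (5/2, -5, 0, -5/2).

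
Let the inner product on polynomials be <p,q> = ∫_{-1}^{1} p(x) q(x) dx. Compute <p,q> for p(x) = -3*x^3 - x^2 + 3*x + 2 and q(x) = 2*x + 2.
<p,q> = 124/15

Expand the product: p(x)·q(x) = -6*x^4 - 8*x^3 + 4*x^2 + 10*x + 4.
∫_{-1}^{1} of each monomial x^k gives [2/(k+1) if k even, 0 if k odd]. Integrating term-by-term (or equivalently evaluating the antiderivative F(x) = -6*x^5/5 - 2*x^4 + 4*x^3/3 + 5*x^2 + 4*x at the endpoints):
  F(1) − F(−1) = 107/15 − (-17/15) = 124/15.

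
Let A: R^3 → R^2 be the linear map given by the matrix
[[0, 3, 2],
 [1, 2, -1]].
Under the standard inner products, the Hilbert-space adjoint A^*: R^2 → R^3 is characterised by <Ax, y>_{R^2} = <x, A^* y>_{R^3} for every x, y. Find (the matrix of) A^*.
A^* = A^T =
[[0, 1],
 [3, 2],
 [2, -1]]

For real matrices with standard dot products, the defining identity <Ax, y> = <x, A^* y> gives (Ax)^T y = x^T (A^*) y, i.e. x^T A^T y = x^T (A^*) y. Since this holds for all x, y, we must have A^* = A^T. Therefore
A^* =
[[0, 1],
 [3, 2],
 [2, -1]].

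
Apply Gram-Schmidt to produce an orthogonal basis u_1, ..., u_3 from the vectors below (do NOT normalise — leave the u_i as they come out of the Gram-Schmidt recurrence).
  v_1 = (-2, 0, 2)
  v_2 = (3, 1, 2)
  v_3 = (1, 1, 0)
Orthogonal basis:
  u_1 = (-2, 0, 2)
  u_2 = (5/2, 1, 5/2)
  u_3 = (-4/27, 20/27, -4/27)

Apply the Gram-Schmidt recurrence
  u_1 = v_1
  u_i = v_i − Σ_{j<i} ((v_i · u_j) / (u_j · u_j)) · u_j.

Step by step this gives:
  u_1 = (-2, 0, 2)
  u_2 = (5/2, 1, 5/2)
  u_3 = (-4/27, 20/27, -4/27)

Orthogonality check:
  u_2 · u_1 = 0 (should be 0)
  u_3 · u_1 = 0 (should be 0)
  u_3 · u_2 = 0 (should be 0)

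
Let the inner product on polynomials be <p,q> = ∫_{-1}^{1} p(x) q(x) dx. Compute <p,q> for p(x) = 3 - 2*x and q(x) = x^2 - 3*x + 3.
<p,q> = 24

Expand the product: p(x)·q(x) = -2*x^3 + 9*x^2 - 15*x + 9.
∫_{-1}^{1} of each monomial x^k gives [2/(k+1) if k even, 0 if k odd]. Integrating term-by-term (or equivalently evaluating the antiderivative F(x) = -x^4/2 + 3*x^3 - 15*x^2/2 + 9*x at the endpoints):
  F(1) − F(−1) = 4 − (-20) = 24.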